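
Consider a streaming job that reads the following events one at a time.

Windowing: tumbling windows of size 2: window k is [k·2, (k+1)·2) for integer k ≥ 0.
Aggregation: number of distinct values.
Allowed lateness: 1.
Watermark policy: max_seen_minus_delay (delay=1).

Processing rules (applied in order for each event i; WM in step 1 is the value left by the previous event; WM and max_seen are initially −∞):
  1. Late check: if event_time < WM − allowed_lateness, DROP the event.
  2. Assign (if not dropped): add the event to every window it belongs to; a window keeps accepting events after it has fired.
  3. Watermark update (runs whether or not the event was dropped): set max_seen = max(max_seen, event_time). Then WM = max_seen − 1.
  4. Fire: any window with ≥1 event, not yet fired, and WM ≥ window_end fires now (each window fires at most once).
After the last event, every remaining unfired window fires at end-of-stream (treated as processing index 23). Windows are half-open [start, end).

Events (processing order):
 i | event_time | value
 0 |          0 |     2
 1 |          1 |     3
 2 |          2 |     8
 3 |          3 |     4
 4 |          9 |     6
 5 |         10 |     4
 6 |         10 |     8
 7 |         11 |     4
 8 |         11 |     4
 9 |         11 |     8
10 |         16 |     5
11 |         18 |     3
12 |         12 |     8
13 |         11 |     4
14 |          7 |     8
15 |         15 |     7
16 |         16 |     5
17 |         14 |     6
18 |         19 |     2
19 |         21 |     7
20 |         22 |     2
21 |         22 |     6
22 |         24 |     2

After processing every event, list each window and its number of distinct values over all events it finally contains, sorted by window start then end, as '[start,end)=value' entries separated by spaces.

[0,2)=2 [2,4)=2 [8,10)=1 [10,12)=2 [16,18)=1 [18,20)=2 [20,22)=1 [22,24)=2 [24,26)=1

i=0 t=0 v=2: → [0,2); WM=-1
i=1 t=1 v=3: → [0,2); WM=0
i=2 t=2 v=8: → [2,4); WM=1
i=3 t=3 v=4: → [2,4); WM=2; [0,2) fires=2
i=4 t=9 v=6: → [8,10); WM=8; [2,4) fires=2
i=5 t=10 v=4: → [10,12); WM=9
i=6 t=10 v=8: → [10,12); WM=9
i=7 t=11 v=4: → [10,12); WM=10; [8,10) fires=1
i=8 t=11 v=4: → [10,12); WM=10
i=9 t=11 v=8: → [10,12); WM=10
i=10 t=16 v=5: → [16,18); WM=15; [10,12) fires=2
i=11 t=18 v=3: → [18,20); WM=17
i=12 t=12 v=8: DROP (t<17-1); WM=17
i=13 t=11 v=4: DROP (t<17-1); WM=17
i=14 t=7 v=8: DROP (t<17-1); WM=17
i=15 t=15 v=7: DROP (t<17-1); WM=17
i=16 t=16 v=5: → [16,18); WM=17
i=17 t=14 v=6: DROP (t<17-1); WM=17
i=18 t=19 v=2: → [18,20); WM=18; [16,18) fires=1
i=19 t=21 v=7: → [20,22); WM=20; [18,20) fires=2
i=20 t=22 v=2: → [22,24); WM=21
i=21 t=22 v=6: → [22,24); WM=21
i=22 t=24 v=2: → [24,26); WM=23; [20,22) fires=1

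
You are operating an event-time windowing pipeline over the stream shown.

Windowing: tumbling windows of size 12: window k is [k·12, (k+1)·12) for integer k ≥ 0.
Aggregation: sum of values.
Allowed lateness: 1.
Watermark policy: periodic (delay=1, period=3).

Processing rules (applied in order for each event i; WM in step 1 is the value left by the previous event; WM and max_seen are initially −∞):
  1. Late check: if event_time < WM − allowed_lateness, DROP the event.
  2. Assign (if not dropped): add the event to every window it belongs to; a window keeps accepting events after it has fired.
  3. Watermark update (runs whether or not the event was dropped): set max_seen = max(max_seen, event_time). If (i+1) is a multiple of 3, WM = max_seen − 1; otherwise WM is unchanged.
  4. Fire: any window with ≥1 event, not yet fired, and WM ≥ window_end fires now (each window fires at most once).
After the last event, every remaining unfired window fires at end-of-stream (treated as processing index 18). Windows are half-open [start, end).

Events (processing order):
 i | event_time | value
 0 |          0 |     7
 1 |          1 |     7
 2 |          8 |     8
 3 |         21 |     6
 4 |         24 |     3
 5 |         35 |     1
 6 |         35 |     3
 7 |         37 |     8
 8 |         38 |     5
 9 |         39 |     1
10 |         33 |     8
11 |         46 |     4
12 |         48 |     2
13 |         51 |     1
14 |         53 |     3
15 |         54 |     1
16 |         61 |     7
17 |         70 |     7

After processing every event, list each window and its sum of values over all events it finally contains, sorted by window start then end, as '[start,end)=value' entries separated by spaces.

i=0 t=0 v=7: → [0,12); WM=−∞
i=1 t=1 v=7: → [0,12); WM=−∞
i=2 t=8 v=8: → [0,12); WM=7
i=3 t=21 v=6: → [12,24); WM=7
i=4 t=24 v=3: → [24,36); WM=7
i=5 t=35 v=1: → [24,36); WM=34; [0,12) fires=22 [12,24) fires=6
i=6 t=35 v=3: → [24,36); WM=34
i=7 t=37 v=8: → [36,48); WM=34
i=8 t=38 v=5: → [36,48); WM=37; [24,36) fires=7
i=9 t=39 v=1: → [36,48); WM=37
i=10 t=33 v=8: DROP (t<37-1); WM=37
i=11 t=46 v=4: → [36,48); WM=45
i=12 t=48 v=2: → [48,60); WM=45
i=13 t=51 v=1: → [48,60); WM=45
i=14 t=53 v=3: → [48,60); WM=52; [36,48) fires=18
i=15 t=54 v=1: → [48,60); WM=52
i=16 t=61 v=7: → [60,72); WM=52
i=17 t=70 v=7: → [60,72); WM=69; [48,60) fires=7

[0,12)=22 [12,24)=6 [24,36)=7 [36,48)=18 [48,60)=7 [60,72)=14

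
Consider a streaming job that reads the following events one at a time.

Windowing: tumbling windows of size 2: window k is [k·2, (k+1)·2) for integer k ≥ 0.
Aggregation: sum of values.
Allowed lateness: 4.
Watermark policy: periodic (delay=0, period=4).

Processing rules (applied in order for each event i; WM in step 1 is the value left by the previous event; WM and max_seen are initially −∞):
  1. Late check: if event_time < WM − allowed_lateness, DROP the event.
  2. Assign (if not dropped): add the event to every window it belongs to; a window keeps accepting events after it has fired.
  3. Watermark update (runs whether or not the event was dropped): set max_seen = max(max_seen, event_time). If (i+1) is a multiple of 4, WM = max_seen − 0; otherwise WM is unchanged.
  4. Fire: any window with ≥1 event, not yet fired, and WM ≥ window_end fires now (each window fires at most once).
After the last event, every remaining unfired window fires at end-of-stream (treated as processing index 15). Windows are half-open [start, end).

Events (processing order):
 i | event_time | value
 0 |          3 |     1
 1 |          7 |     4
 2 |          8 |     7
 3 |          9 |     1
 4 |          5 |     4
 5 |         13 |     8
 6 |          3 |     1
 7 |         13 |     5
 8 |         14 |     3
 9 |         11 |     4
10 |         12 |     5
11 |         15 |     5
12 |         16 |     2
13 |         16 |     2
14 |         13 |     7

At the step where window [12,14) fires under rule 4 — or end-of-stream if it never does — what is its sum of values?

i=0 t=3 v=1: → [2,4); WM=−∞
i=1 t=7 v=4: → [6,8); WM=−∞
i=2 t=8 v=7: → [8,10); WM=−∞
i=3 t=9 v=1: → [8,10); WM=9; [2,4) fires=1 [6,8) fires=4
i=4 t=5 v=4: → [4,6); WM=9; [4,6) fires=4
i=5 t=13 v=8: → [12,14); WM=9
i=6 t=3 v=1: DROP (t<9-4); WM=9
i=7 t=13 v=5: → [12,14); WM=13; [8,10) fires=8
i=8 t=14 v=3: → [14,16); WM=13
i=9 t=11 v=4: → [10,12); WM=13; [10,12) fires=4
i=10 t=12 v=5: → [12,14); WM=13
i=11 t=15 v=5: → [14,16); WM=15; [12,14) fires=18
i=12 t=16 v=2: → [16,18); WM=15
i=13 t=16 v=2: → [16,18); WM=15
i=14 t=13 v=7: → [12,14); WM=15

18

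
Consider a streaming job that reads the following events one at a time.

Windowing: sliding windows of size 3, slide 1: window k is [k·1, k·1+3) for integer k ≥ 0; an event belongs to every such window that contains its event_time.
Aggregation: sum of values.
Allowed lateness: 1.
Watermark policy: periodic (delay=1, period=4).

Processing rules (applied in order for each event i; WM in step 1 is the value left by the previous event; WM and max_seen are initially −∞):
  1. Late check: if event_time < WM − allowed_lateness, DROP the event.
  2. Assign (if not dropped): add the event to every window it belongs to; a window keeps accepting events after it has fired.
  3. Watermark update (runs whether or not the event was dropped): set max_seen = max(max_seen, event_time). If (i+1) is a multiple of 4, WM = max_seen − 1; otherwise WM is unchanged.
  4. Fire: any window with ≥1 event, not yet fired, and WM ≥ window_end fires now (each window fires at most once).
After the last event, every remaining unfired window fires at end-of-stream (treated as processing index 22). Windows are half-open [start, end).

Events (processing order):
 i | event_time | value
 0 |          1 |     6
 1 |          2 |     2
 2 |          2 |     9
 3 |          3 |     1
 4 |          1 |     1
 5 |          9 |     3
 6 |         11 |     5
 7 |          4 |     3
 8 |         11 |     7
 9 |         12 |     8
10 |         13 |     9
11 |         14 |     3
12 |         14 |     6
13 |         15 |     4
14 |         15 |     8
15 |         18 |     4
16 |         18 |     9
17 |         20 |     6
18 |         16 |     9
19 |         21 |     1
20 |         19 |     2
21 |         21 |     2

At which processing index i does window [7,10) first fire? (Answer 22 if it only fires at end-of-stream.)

i=0 t=1 v=6: → [1,4),[0,3); WM=−∞
i=1 t=2 v=2: → [2,5),[1,4),[0,3); WM=−∞
i=2 t=2 v=9: → [2,5),[1,4),[0,3); WM=−∞
i=3 t=3 v=1: → [3,6),[2,5),[1,4); WM=2
i=4 t=1 v=1: → [1,4),[0,3); WM=2
i=5 t=9 v=3: → [9,12),[8,11),[7,10); WM=2
i=6 t=11 v=5: → [11,14),[10,13),[9,12); WM=2
i=7 t=4 v=3: → [4,7),[3,6),[2,5); WM=10; [0,3) fires=18 [1,4) fires=19 [2,5) fires=15 [3,6) fires=4 [4,7) fires=3 [7,10) fires=3
i=8 t=11 v=7: → [11,14),[10,13),[9,12); WM=10
i=9 t=12 v=8: → [12,15),[11,14),[10,13); WM=10
i=10 t=13 v=9: → [13,16),[12,15),[11,14); WM=10
i=11 t=14 v=3: → [14,17),[13,16),[12,15); WM=13; [8,11) fires=3 [9,12) fires=15 [10,13) fires=20
i=12 t=14 v=6: → [14,17),[13,16),[12,15); WM=13
i=13 t=15 v=4: → [15,18),[14,17),[13,16); WM=13
i=14 t=15 v=8: → [15,18),[14,17),[13,16); WM=13
i=15 t=18 v=4: → [18,21),[17,20),[16,19); WM=17; [11,14) fires=29 [12,15) fires=26 [13,16) fires=30 [14,17) fires=21
i=16 t=18 v=9: → [18,21),[17,20),[16,19); WM=17
i=17 t=20 v=6: → [20,23),[19,22),[18,21); WM=17
i=18 t=16 v=9: → [16,19),[15,18),[14,17); WM=17
i=19 t=21 v=1: → [21,24),[20,23),[19,22); WM=20; [15,18) fires=21 [16,19) fires=22 [17,20) fires=13
i=20 t=19 v=2: → [19,22),[18,21),[17,20); WM=20
i=21 t=21 v=2: → [21,24),[20,23),[19,22); WM=20

7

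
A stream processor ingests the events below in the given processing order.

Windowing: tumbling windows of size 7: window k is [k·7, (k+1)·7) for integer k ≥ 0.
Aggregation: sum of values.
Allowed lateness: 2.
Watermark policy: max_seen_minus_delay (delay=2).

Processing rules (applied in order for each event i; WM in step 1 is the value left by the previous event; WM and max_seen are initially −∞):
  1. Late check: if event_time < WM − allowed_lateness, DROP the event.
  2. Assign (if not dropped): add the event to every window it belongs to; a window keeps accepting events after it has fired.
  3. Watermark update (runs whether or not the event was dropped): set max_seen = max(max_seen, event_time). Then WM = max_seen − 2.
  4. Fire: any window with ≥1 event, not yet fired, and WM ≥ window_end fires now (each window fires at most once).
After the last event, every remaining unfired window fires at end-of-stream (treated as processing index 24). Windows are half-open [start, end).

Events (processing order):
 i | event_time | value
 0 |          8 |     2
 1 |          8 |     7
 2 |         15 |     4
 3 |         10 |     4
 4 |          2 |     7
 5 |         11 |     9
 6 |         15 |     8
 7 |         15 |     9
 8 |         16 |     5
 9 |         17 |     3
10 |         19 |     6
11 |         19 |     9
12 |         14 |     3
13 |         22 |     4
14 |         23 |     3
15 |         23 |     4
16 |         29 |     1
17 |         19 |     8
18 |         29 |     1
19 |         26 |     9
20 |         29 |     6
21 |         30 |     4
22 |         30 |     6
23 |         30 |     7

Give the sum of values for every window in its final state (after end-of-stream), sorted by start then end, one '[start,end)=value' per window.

[7,14)=18 [14,21)=44 [21,28)=20 [28,35)=25

i=0 t=8 v=2: → [7,14); WM=6
i=1 t=8 v=7: → [7,14); WM=6
i=2 t=15 v=4: → [14,21); WM=13
i=3 t=10 v=4: DROP (t<13-2); WM=13
i=4 t=2 v=7: DROP (t<13-2); WM=13
i=5 t=11 v=9: → [7,14); WM=13
i=6 t=15 v=8: → [14,21); WM=13
i=7 t=15 v=9: → [14,21); WM=13
i=8 t=16 v=5: → [14,21); WM=14; [7,14) fires=18
i=9 t=17 v=3: → [14,21); WM=15
i=10 t=19 v=6: → [14,21); WM=17
i=11 t=19 v=9: → [14,21); WM=17
i=12 t=14 v=3: DROP (t<17-2); WM=17
i=13 t=22 v=4: → [21,28); WM=20
i=14 t=23 v=3: → [21,28); WM=21; [14,21) fires=44
i=15 t=23 v=4: → [21,28); WM=21
i=16 t=29 v=1: → [28,35); WM=27
i=17 t=19 v=8: DROP (t<27-2); WM=27
i=18 t=29 v=1: → [28,35); WM=27
i=19 t=26 v=9: → [21,28); WM=27
i=20 t=29 v=6: → [28,35); WM=27
i=21 t=30 v=4: → [28,35); WM=28; [21,28) fires=20
i=22 t=30 v=6: → [28,35); WM=28
i=23 t=30 v=7: → [28,35); WM=28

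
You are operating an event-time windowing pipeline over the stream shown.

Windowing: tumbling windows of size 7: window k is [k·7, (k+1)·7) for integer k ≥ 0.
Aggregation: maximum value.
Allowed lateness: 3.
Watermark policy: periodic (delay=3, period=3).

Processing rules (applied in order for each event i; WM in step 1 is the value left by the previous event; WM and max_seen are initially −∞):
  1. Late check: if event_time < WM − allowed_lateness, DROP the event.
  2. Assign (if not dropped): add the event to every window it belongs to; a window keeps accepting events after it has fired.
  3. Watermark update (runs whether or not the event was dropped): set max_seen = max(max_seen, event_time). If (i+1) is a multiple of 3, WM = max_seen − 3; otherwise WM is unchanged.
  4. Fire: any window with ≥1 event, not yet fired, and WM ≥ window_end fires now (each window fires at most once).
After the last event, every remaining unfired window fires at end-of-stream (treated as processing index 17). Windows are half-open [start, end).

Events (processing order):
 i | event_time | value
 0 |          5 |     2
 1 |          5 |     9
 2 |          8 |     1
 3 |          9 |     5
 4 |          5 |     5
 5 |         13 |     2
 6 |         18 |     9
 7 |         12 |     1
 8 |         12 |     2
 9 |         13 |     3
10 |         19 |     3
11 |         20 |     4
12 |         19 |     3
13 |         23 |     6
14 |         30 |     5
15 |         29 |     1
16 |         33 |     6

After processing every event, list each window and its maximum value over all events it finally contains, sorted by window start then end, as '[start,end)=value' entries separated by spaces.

i=0 t=5 v=2: → [0,7); WM=−∞
i=1 t=5 v=9: → [0,7); WM=−∞
i=2 t=8 v=1: → [7,14); WM=5
i=3 t=9 v=5: → [7,14); WM=5
i=4 t=5 v=5: → [0,7); WM=5
i=5 t=13 v=2: → [7,14); WM=10; [0,7) fires=9
i=6 t=18 v=9: → [14,21); WM=10
i=7 t=12 v=1: → [7,14); WM=10
i=8 t=12 v=2: → [7,14); WM=15; [7,14) fires=5
i=9 t=13 v=3: → [7,14); WM=15
i=10 t=19 v=3: → [14,21); WM=15
i=11 t=20 v=4: → [14,21); WM=17
i=12 t=19 v=3: → [14,21); WM=17
i=13 t=23 v=6: → [21,28); WM=17
i=14 t=30 v=5: → [28,35); WM=27; [14,21) fires=9
i=15 t=29 v=1: → [28,35); WM=27
i=16 t=33 v=6: → [28,35); WM=27

[0,7)=9 [7,14)=5 [14,21)=9 [21,28)=6 [28,35)=6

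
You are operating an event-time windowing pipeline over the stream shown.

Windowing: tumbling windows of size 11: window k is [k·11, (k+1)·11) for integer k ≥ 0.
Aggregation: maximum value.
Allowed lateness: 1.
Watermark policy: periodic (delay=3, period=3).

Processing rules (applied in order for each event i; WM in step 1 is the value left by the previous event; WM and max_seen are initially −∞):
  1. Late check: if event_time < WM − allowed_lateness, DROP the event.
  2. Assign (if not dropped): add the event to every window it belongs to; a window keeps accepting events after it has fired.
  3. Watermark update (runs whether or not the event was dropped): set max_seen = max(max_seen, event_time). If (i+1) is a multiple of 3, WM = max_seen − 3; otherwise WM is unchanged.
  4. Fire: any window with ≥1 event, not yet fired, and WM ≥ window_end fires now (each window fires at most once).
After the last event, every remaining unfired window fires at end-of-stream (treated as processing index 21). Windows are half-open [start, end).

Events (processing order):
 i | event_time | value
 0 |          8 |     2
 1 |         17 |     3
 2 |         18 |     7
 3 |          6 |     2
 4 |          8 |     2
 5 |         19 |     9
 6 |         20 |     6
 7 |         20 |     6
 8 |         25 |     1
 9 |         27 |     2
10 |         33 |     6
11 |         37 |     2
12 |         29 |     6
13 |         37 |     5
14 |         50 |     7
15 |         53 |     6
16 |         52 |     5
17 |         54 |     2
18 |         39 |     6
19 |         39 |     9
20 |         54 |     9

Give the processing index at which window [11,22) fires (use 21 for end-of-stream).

i=0 t=8 v=2: → [0,11); WM=−∞
i=1 t=17 v=3: → [11,22); WM=−∞
i=2 t=18 v=7: → [11,22); WM=15; [0,11) fires=2
i=3 t=6 v=2: DROP (t<15-1); WM=15
i=4 t=8 v=2: DROP (t<15-1); WM=15
i=5 t=19 v=9: → [11,22); WM=16
i=6 t=20 v=6: → [11,22); WM=16
i=7 t=20 v=6: → [11,22); WM=16
i=8 t=25 v=1: → [22,33); WM=22; [11,22) fires=9
i=9 t=27 v=2: → [22,33); WM=22
i=10 t=33 v=6: → [33,44); WM=22
i=11 t=37 v=2: → [33,44); WM=34; [22,33) fires=2
i=12 t=29 v=6: DROP (t<34-1); WM=34
i=13 t=37 v=5: → [33,44); WM=34
i=14 t=50 v=7: → [44,55); WM=47; [33,44) fires=6
i=15 t=53 v=6: → [44,55); WM=47
i=16 t=52 v=5: → [44,55); WM=47
i=17 t=54 v=2: → [44,55); WM=51
i=18 t=39 v=6: DROP (t<51-1); WM=51
i=19 t=39 v=9: DROP (t<51-1); WM=51
i=20 t=54 v=9: → [44,55); WM=51

8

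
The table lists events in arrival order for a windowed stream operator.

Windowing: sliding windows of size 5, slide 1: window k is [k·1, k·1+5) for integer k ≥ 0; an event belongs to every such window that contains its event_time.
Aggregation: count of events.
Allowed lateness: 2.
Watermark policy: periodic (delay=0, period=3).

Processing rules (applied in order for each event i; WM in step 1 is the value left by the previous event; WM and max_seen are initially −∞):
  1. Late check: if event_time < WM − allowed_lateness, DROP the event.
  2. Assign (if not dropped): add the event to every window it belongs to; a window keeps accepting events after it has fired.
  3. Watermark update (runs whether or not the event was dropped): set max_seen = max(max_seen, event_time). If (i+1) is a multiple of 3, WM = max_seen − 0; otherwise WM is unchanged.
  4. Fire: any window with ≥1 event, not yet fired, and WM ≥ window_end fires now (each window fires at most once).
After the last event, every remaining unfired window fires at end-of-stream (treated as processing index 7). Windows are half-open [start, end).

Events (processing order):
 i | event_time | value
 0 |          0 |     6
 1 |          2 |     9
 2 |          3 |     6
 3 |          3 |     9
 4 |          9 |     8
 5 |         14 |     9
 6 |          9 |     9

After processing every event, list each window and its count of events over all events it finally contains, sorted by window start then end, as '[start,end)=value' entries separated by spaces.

[0,5)=4 [1,6)=3 [2,7)=3 [3,8)=2 [5,10)=1 [6,11)=1 [7,12)=1 [8,13)=1 [9,14)=1 [10,15)=1 [11,16)=1 [12,17)=1 [13,18)=1 [14,19)=1

i=0 t=0 v=6: → [0,5); WM=−∞
i=1 t=2 v=9: → [2,7),[1,6),[0,5); WM=−∞
i=2 t=3 v=6: → [3,8),[2,7),[1,6),[0,5); WM=3
i=3 t=3 v=9: → [3,8),[2,7),[1,6),[0,5); WM=3
i=4 t=9 v=8: → [9,14),[8,13),[7,12),[6,11),[5,10); WM=3
i=5 t=14 v=9: → [14,19),[13,18),[12,17),[11,16),[10,15); WM=14; [0,5) fires=4 [1,6) fires=3 [2,7) fires=3 [3,8) fires=2 [5,10) fires=1 [6,11) fires=1 [7,12) fires=1 [8,13) fires=1 [9,14) fires=1
i=6 t=9 v=9: DROP (t<14-2); WM=14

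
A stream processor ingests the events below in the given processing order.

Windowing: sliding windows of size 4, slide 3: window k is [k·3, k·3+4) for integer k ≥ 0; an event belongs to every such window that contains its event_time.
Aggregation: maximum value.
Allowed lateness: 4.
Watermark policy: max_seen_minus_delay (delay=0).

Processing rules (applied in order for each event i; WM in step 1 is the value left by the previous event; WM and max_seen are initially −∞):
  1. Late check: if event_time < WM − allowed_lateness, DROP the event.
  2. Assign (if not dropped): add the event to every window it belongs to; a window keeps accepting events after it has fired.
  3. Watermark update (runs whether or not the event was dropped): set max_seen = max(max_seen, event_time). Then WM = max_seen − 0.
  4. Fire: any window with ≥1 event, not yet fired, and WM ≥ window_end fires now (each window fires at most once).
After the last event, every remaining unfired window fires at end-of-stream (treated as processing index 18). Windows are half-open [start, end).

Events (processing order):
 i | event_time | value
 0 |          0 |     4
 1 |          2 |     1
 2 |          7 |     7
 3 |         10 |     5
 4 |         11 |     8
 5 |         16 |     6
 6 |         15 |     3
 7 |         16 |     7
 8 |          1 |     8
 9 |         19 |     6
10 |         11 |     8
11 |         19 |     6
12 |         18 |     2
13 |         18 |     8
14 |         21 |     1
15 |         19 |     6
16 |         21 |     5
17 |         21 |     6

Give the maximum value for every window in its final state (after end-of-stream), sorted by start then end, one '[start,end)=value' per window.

i=0 t=0 v=4: → [0,4); WM=0
i=1 t=2 v=1: → [0,4); WM=2
i=2 t=7 v=7: → [6,10); WM=7; [0,4) fires=4
i=3 t=10 v=5: → [9,13); WM=10; [6,10) fires=7
i=4 t=11 v=8: → [9,13); WM=11
i=5 t=16 v=6: → [15,19); WM=16; [9,13) fires=8
i=6 t=15 v=3: → [15,19),[12,16); WM=16; [12,16) fires=3
i=7 t=16 v=7: → [15,19); WM=16
i=8 t=1 v=8: DROP (t<16-4); WM=16
i=9 t=19 v=6: → [18,22); WM=19; [15,19) fires=7
i=10 t=11 v=8: DROP (t<19-4); WM=19
i=11 t=19 v=6: → [18,22); WM=19
i=12 t=18 v=2: → [18,22),[15,19); WM=19
i=13 t=18 v=8: → [18,22),[15,19); WM=19
i=14 t=21 v=1: → [21,25),[18,22); WM=21
i=15 t=19 v=6: → [18,22); WM=21
i=16 t=21 v=5: → [21,25),[18,22); WM=21
i=17 t=21 v=6: → [21,25),[18,22); WM=21

[0,4)=4 [6,10)=7 [9,13)=8 [12,16)=3 [15,19)=8 [18,22)=8 [21,25)=6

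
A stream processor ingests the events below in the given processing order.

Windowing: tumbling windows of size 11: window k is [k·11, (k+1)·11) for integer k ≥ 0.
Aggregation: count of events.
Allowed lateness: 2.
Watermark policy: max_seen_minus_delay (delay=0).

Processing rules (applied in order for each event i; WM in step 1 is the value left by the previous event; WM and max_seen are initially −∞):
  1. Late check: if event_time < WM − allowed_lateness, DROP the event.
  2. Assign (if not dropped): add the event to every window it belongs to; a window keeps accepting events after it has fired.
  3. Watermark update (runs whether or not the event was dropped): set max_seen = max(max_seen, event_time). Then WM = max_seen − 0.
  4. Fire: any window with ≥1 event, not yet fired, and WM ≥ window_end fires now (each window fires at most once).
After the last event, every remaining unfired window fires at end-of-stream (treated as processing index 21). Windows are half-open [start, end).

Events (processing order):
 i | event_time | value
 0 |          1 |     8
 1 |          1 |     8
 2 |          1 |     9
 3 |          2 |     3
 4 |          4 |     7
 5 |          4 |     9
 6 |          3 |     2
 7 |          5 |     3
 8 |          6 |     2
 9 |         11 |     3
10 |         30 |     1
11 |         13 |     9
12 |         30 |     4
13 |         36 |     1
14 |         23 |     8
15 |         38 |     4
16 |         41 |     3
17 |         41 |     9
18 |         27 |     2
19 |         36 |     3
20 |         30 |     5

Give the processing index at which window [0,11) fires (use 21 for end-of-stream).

i=0 t=1 v=8: → [0,11); WM=1
i=1 t=1 v=8: → [0,11); WM=1
i=2 t=1 v=9: → [0,11); WM=1
i=3 t=2 v=3: → [0,11); WM=2
i=4 t=4 v=7: → [0,11); WM=4
i=5 t=4 v=9: → [0,11); WM=4
i=6 t=3 v=2: → [0,11); WM=4
i=7 t=5 v=3: → [0,11); WM=5
i=8 t=6 v=2: → [0,11); WM=6
i=9 t=11 v=3: → [11,22); WM=11; [0,11) fires=9
i=10 t=30 v=1: → [22,33); WM=30; [11,22) fires=1
i=11 t=13 v=9: DROP (t<30-2); WM=30
i=12 t=30 v=4: → [22,33); WM=30
i=13 t=36 v=1: → [33,44); WM=36; [22,33) fires=2
i=14 t=23 v=8: DROP (t<36-2); WM=36
i=15 t=38 v=4: → [33,44); WM=38
i=16 t=41 v=3: → [33,44); WM=41
i=17 t=41 v=9: → [33,44); WM=41
i=18 t=27 v=2: DROP (t<41-2); WM=41
i=19 t=36 v=3: DROP (t<41-2); WM=41
i=20 t=30 v=5: DROP (t<41-2); WM=41

9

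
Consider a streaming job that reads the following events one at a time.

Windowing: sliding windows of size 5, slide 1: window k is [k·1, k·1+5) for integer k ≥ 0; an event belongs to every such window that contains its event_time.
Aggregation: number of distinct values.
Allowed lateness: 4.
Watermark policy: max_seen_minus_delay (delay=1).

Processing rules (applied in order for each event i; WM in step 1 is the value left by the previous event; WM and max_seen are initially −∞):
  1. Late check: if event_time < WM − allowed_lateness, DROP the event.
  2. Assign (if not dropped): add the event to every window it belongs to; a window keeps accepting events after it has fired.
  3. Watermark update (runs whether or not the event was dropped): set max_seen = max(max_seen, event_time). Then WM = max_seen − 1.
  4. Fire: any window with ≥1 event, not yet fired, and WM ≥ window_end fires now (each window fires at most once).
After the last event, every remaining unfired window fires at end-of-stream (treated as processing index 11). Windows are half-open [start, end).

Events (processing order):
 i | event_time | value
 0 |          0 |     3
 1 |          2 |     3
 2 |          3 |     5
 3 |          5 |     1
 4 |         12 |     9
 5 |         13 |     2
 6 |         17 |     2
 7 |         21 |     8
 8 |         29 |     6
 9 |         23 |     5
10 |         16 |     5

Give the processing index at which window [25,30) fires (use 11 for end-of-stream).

11

i=0 t=0 v=3: → [0,5); WM=-1
i=1 t=2 v=3: → [2,7),[1,6),[0,5); WM=1
i=2 t=3 v=5: → [3,8),[2,7),[1,6),[0,5); WM=2
i=3 t=5 v=1: → [5,10),[4,9),[3,8),[2,7),[1,6); WM=4
i=4 t=12 v=9: → [12,17),[11,16),[10,15),[9,14),[8,13); WM=11; [0,5) fires=2 [1,6) fires=3 [2,7) fires=3 [3,8) fires=2 [4,9) fires=1 [5,10) fires=1
i=5 t=13 v=2: → [13,18),[12,17),[11,16),[10,15),[9,14); WM=12
i=6 t=17 v=2: → [17,22),[16,21),[15,20),[14,19),[13,18); WM=16; [8,13) fires=1 [9,14) fires=2 [10,15) fires=2 [11,16) fires=2
i=7 t=21 v=8: → [21,26),[20,25),[19,24),[18,23),[17,22); WM=20; [12,17) fires=2 [13,18) fires=1 [14,19) fires=1 [15,20) fires=1
i=8 t=29 v=6: → [29,34),[28,33),[27,32),[26,31),[25,30); WM=28; [16,21) fires=1 [17,22) fires=2 [18,23) fires=1 [19,24) fires=1 [20,25) fires=1 [21,26) fires=1
i=9 t=23 v=5: DROP (t<28-4); WM=28
i=10 t=16 v=5: DROP (t<28-4); WM=28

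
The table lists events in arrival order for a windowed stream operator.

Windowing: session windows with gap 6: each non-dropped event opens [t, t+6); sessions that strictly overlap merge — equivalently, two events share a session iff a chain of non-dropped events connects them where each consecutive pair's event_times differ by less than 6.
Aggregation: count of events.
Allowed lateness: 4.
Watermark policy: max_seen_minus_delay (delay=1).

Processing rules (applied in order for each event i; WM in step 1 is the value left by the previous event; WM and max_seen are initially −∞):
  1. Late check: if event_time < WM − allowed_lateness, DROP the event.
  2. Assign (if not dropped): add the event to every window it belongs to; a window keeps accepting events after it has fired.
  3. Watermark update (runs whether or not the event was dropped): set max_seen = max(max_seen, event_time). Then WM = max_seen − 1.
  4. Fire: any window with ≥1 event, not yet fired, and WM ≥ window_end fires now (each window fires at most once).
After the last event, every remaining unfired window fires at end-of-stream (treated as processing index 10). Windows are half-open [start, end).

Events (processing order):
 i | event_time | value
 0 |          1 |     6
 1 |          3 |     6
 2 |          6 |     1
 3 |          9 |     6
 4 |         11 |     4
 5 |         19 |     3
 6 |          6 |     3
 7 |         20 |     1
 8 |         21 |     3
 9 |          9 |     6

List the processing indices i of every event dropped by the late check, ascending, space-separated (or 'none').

6 9

i=0 t=1 v=6: → [1,7); WM=0
i=1 t=3 v=6: → [1,9); WM=2
i=2 t=6 v=1: → [1,12); WM=5
i=3 t=9 v=6: → [1,15); WM=8
i=4 t=11 v=4: → [1,17); WM=10
i=5 t=19 v=3: → [19,25); WM=18
i=6 t=6 v=3: DROP (t<18-4); WM=18
i=7 t=20 v=1: → [19,26); WM=19
i=8 t=21 v=3: → [19,27); WM=20
i=9 t=9 v=6: DROP (t<20-4); WM=20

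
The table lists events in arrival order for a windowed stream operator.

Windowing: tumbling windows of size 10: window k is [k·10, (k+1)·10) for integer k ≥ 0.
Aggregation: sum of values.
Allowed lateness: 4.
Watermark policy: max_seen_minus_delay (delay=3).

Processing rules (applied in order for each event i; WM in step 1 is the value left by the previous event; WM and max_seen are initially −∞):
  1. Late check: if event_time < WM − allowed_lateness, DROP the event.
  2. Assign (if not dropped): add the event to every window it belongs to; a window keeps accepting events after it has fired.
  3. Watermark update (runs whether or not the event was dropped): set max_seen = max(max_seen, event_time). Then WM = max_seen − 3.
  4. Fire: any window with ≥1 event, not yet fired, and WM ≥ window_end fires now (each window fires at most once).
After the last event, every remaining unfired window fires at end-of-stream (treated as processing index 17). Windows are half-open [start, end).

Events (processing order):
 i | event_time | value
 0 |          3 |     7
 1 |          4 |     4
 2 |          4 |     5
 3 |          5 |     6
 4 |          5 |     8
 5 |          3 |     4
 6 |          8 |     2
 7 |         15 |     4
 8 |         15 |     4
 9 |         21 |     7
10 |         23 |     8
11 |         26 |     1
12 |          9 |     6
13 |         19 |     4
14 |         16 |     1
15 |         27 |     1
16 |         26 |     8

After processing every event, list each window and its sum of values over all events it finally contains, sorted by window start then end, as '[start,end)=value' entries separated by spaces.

i=0 t=3 v=7: → [0,10); WM=0
i=1 t=4 v=4: → [0,10); WM=1
i=2 t=4 v=5: → [0,10); WM=1
i=3 t=5 v=6: → [0,10); WM=2
i=4 t=5 v=8: → [0,10); WM=2
i=5 t=3 v=4: → [0,10); WM=2
i=6 t=8 v=2: → [0,10); WM=5
i=7 t=15 v=4: → [10,20); WM=12; [0,10) fires=36
i=8 t=15 v=4: → [10,20); WM=12
i=9 t=21 v=7: → [20,30); WM=18
i=10 t=23 v=8: → [20,30); WM=20; [10,20) fires=8
i=11 t=26 v=1: → [20,30); WM=23
i=12 t=9 v=6: DROP (t<23-4); WM=23
i=13 t=19 v=4: → [10,20); WM=23
i=14 t=16 v=1: DROP (t<23-4); WM=23
i=15 t=27 v=1: → [20,30); WM=24
i=16 t=26 v=8: → [20,30); WM=24

[0,10)=36 [10,20)=12 [20,30)=25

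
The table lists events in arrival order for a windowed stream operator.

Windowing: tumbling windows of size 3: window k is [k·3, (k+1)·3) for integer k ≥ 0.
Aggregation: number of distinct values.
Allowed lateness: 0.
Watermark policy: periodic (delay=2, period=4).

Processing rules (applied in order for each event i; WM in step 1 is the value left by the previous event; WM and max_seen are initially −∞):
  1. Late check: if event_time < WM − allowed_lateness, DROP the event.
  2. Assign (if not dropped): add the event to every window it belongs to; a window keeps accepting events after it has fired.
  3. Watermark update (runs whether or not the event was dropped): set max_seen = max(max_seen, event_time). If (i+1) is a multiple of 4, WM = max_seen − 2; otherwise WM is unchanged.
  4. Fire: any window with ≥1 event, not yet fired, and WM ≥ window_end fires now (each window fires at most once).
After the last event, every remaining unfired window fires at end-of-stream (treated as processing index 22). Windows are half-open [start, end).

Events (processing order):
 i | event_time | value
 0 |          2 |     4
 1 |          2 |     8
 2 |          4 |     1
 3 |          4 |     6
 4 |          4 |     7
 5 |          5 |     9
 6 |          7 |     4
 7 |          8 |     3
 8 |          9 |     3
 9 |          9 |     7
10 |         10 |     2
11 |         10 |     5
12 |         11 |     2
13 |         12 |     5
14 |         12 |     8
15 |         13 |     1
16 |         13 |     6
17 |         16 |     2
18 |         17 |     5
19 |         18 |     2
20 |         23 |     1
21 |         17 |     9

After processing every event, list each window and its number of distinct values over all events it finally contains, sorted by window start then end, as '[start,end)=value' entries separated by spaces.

[0,3)=2 [3,6)=4 [6,9)=2 [9,12)=4 [12,15)=4 [15,18)=3 [18,21)=1 [21,24)=1

i=0 t=2 v=4: → [0,3); WM=−∞
i=1 t=2 v=8: → [0,3); WM=−∞
i=2 t=4 v=1: → [3,6); WM=−∞
i=3 t=4 v=6: → [3,6); WM=2
i=4 t=4 v=7: → [3,6); WM=2
i=5 t=5 v=9: → [3,6); WM=2
i=6 t=7 v=4: → [6,9); WM=2
i=7 t=8 v=3: → [6,9); WM=6; [0,3) fires=2 [3,6) fires=4
i=8 t=9 v=3: → [9,12); WM=6
i=9 t=9 v=7: → [9,12); WM=6
i=10 t=10 v=2: → [9,12); WM=6
i=11 t=10 v=5: → [9,12); WM=8
i=12 t=11 v=2: → [9,12); WM=8
i=13 t=12 v=5: → [12,15); WM=8
i=14 t=12 v=8: → [12,15); WM=8
i=15 t=13 v=1: → [12,15); WM=11; [6,9) fires=2
i=16 t=13 v=6: → [12,15); WM=11
i=17 t=16 v=2: → [15,18); WM=11
i=18 t=17 v=5: → [15,18); WM=11
i=19 t=18 v=2: → [18,21); WM=16; [9,12) fires=4 [12,15) fires=4
i=20 t=23 v=1: → [21,24); WM=16
i=21 t=17 v=9: → [15,18); WM=16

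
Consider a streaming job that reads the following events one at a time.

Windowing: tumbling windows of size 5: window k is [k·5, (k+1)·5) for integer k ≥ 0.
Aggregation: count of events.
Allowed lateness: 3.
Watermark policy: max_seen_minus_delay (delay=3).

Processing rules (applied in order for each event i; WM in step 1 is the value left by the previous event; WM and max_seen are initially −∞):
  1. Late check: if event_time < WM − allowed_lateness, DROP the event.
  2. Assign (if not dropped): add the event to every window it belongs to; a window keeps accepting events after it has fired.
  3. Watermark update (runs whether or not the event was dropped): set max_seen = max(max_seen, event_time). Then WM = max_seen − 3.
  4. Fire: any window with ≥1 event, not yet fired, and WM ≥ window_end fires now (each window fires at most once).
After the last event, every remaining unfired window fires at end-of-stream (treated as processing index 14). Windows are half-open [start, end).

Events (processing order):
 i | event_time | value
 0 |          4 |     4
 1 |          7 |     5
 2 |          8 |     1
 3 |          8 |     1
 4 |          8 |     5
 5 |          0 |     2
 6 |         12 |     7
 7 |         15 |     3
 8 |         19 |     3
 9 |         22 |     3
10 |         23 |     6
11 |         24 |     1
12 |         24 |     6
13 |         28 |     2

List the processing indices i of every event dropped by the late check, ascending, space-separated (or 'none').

i=0 t=4 v=4: → [0,5); WM=1
i=1 t=7 v=5: → [5,10); WM=4
i=2 t=8 v=1: → [5,10); WM=5; [0,5) fires=1
i=3 t=8 v=1: → [5,10); WM=5
i=4 t=8 v=5: → [5,10); WM=5
i=5 t=0 v=2: DROP (t<5-3); WM=5
i=6 t=12 v=7: → [10,15); WM=9
i=7 t=15 v=3: → [15,20); WM=12; [5,10) fires=4
i=8 t=19 v=3: → [15,20); WM=16; [10,15) fires=1
i=9 t=22 v=3: → [20,25); WM=19
i=10 t=23 v=6: → [20,25); WM=20; [15,20) fires=2
i=11 t=24 v=1: → [20,25); WM=21
i=12 t=24 v=6: → [20,25); WM=21
i=13 t=28 v=2: → [25,30); WM=25; [20,25) fires=4

5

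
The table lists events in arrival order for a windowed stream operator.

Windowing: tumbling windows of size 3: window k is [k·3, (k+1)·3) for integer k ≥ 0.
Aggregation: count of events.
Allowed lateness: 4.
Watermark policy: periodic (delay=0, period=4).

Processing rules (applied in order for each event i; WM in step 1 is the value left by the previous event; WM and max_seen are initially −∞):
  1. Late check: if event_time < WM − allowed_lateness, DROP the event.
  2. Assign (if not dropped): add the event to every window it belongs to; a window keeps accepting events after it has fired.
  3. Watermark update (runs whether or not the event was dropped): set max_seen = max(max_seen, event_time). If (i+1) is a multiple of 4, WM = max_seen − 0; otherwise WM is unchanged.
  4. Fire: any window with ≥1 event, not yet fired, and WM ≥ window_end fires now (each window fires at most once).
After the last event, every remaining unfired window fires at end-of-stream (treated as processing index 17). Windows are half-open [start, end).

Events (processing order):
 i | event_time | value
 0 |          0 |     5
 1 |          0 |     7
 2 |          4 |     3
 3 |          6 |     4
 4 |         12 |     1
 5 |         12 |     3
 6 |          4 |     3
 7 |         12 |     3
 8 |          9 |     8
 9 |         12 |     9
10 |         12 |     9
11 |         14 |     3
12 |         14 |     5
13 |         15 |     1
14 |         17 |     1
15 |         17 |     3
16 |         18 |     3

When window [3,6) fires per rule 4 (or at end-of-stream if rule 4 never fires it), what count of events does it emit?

1

i=0 t=0 v=5: → [0,3); WM=−∞
i=1 t=0 v=7: → [0,3); WM=−∞
i=2 t=4 v=3: → [3,6); WM=−∞
i=3 t=6 v=4: → [6,9); WM=6; [0,3) fires=2 [3,6) fires=1
i=4 t=12 v=1: → [12,15); WM=6
i=5 t=12 v=3: → [12,15); WM=6
i=6 t=4 v=3: → [3,6); WM=6
i=7 t=12 v=3: → [12,15); WM=12; [6,9) fires=1
i=8 t=9 v=8: → [9,12); WM=12; [9,12) fires=1
i=9 t=12 v=9: → [12,15); WM=12
i=10 t=12 v=9: → [12,15); WM=12
i=11 t=14 v=3: → [12,15); WM=14
i=12 t=14 v=5: → [12,15); WM=14
i=13 t=15 v=1: → [15,18); WM=14
i=14 t=17 v=1: → [15,18); WM=14
i=15 t=17 v=3: → [15,18); WM=17; [12,15) fires=7
i=16 t=18 v=3: → [18,21); WM=17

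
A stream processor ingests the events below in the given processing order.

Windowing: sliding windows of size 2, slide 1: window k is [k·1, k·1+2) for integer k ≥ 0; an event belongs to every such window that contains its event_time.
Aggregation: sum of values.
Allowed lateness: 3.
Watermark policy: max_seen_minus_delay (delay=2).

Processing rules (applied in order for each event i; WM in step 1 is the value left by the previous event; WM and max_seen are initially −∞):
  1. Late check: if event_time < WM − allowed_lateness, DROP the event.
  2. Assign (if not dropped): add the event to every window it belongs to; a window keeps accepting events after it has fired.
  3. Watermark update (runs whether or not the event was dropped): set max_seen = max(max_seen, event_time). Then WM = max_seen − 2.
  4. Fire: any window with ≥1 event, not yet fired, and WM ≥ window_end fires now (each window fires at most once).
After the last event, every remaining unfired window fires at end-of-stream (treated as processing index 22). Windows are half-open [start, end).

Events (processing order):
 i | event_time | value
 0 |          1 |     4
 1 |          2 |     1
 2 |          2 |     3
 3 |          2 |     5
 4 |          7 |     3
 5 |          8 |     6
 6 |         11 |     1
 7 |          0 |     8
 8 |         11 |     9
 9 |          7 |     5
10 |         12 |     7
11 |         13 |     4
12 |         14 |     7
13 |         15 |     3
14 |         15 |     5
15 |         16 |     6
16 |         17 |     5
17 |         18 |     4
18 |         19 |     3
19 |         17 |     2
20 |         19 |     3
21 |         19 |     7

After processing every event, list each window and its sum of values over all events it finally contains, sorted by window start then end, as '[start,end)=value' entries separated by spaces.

[0,2)=4 [1,3)=13 [2,4)=9 [6,8)=8 [7,9)=14 [8,10)=6 [10,12)=10 [11,13)=17 [12,14)=11 [13,15)=11 [14,16)=15 [15,17)=14 [16,18)=13 [17,19)=11 [18,20)=17 [19,21)=13

i=0 t=1 v=4: → [1,3),[0,2); WM=-1
i=1 t=2 v=1: → [2,4),[1,3); WM=0
i=2 t=2 v=3: → [2,4),[1,3); WM=0
i=3 t=2 v=5: → [2,4),[1,3); WM=0
i=4 t=7 v=3: → [7,9),[6,8); WM=5; [0,2) fires=4 [1,3) fires=13 [2,4) fires=9
i=5 t=8 v=6: → [8,10),[7,9); WM=6
i=6 t=11 v=1: → [11,13),[10,12); WM=9; [6,8) fires=3 [7,9) fires=9
i=7 t=0 v=8: DROP (t<9-3); WM=9
i=8 t=11 v=9: → [11,13),[10,12); WM=9
i=9 t=7 v=5: → [7,9),[6,8); WM=9
i=10 t=12 v=7: → [12,14),[11,13); WM=10; [8,10) fires=6
i=11 t=13 v=4: → [13,15),[12,14); WM=11
i=12 t=14 v=7: → [14,16),[13,15); WM=12; [10,12) fires=10
i=13 t=15 v=3: → [15,17),[14,16); WM=13; [11,13) fires=17
i=14 t=15 v=5: → [15,17),[14,16); WM=13
i=15 t=16 v=6: → [16,18),[15,17); WM=14; [12,14) fires=11
i=16 t=17 v=5: → [17,19),[16,18); WM=15; [13,15) fires=11
i=17 t=18 v=4: → [18,20),[17,19); WM=16; [14,16) fires=15
i=18 t=19 v=3: → [19,21),[18,20); WM=17; [15,17) fires=14
i=19 t=17 v=2: → [17,19),[16,18); WM=17
i=20 t=19 v=3: → [19,21),[18,20); WM=17
i=21 t=19 v=7: → [19,21),[18,20); WM=17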